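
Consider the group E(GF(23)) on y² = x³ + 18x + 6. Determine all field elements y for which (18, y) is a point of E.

x³ + 18x + 6 = 6162 ≡ 21 (mod 23).
21 is a non-residue mod 23; no y exists.

none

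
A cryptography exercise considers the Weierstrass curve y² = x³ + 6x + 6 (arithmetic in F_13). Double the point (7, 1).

(11, 5)

tangent at (7, 1): λ = (3·7² + 6)/(2·1) ≡ 10/2. 2⁻¹ ≡ 7 (mod 13) since 2·7 = 14 ≡ 1, so λ ≡ 10·7 ≡ 5.
  x = λ² - 7 - 7 = 25 - 14 ≡ 11; y = λ·(7 - 11) - 1 ≡ 5. → (11, 5)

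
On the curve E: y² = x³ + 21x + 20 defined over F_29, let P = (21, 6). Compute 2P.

tangent at (21, 6): λ = (3·21² + 21)/(2·6) ≡ 10/12. 12⁻¹ ≡ 17 (mod 29) since 12·17 = 204 ≡ 1, so λ ≡ 10·17 ≡ 25.
  x = λ² - 21 - 21 = 625 - 42 ≡ 3; y = λ·(21 - 3) - 6 ≡ 9. → (3, 9)

(3, 9)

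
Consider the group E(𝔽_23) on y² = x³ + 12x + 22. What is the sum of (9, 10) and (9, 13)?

The two points share x = 9 and their y-coordinates satisfy 10 + 13 ≡ 0 (mod 23), so they are inverses. Their sum is the point at infinity.

O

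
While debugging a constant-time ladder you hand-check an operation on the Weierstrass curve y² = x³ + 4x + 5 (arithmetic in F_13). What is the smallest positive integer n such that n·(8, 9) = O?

5

2P: tangent at (8, 9): λ = (3·8² + 4)/(2·9) ≡ 1/5. 5⁻¹ ≡ 8 (mod 13), so λ ≡ 1·8 ≡ 8.
  x = λ² - 8 - 8 = 64 - 16 ≡ 9; y = λ·(8 - 9) - 9 ≡ 9. → (9, 9)
3P: (9, 9) + (8, 9). λ = (9 - 9)/(8 - 9) ≡ 0/12 mod 13. 12⁻¹ ≡ 12 (mod 13), so λ ≡ 0.
  x = λ² - 9 - 8 = 0 - 17 ≡ 9; y = λ·(9 - 9) - 9 ≡ 4. → (9, 4)
4P: (9, 4) + (8, 9). λ = (9 - 4)/(8 - 9) ≡ 5/12 mod 13. 12⁻¹ ≡ 12 (mod 13) since 12·12 = 144 ≡ 1, so λ ≡ 8.
  x = λ² - 9 - 8 = 64 - 17 ≡ 8; y = λ·(9 - 8) - 4 ≡ 4. → (8, 4)
5P: (8, 4) + (8, 9): same x and y₁ ≡ -y₂, so the sum is O.
5P = O, so the order is 5.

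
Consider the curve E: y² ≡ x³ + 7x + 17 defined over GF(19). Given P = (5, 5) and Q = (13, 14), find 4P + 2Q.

First 4P:
Double-and-add on 4 = (100)₂. Start with P = (5, 5) for the leading 1-bit.
double: tangent at (5, 5): λ = (3·5² + 7)/(2·5) ≡ 6/10. 10⁻¹ ≡ 2 (mod 19), so λ ≡ 6·2 ≡ 12.
  x = λ² - 5 - 5 = 144 - 10 ≡ 1; y = λ·(5 - 1) - 5 ≡ 5. → (1, 5)
double: tangent at (1, 5): λ = (3·1² + 7)/(2·5) ≡ 10/10. 10⁻¹ ≡ 2 (mod 19), so λ ≡ 10·2 ≡ 1.
  x = λ² - 1 - 1 = 1 - 2 ≡ 18; y = λ·(1 - 18) - 5 ≡ 16. → (18, 16)
4P = (18, 16).
Next 2Q:
Repeated addition: build up to 2Q.
2Q: tangent at (13, 14): λ = (3·13² + 7)/(2·14) ≡ 1/9. 9⁻¹ ≡ 17 (mod 19), so λ ≡ 1·17 ≡ 17.
  x = λ² - 13 - 13 = 289 - 26 ≡ 16; y = λ·(13 - 16) - 14 ≡ 11. → (16, 11)
2Q = (16, 11).
Finally 4P + 2Q:
(18, 16) + (16, 11). λ = (11 - 16)/(16 - 18) ≡ 14/17 mod 19. 17⁻¹ ≡ 9 (mod 19), so λ ≡ 12.
  x = λ² - 18 - 16 = 144 - 34 ≡ 15; y = λ·(18 - 15) - 16 ≡ 1. → (15, 1)

(15, 1)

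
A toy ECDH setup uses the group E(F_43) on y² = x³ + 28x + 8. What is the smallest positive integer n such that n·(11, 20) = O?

12

2P: tangent at (11, 20): λ = (3·11² + 28)/(2·20) ≡ 4/40. 40⁻¹ ≡ 14 (mod 43), so λ ≡ 4·14 ≡ 13.
  x = λ² - 11 - 11 = 169 - 22 ≡ 18; y = λ·(11 - 18) - 20 ≡ 18. → (18, 18)
3P: (18, 18) + (11, 20). λ = (20 - 18)/(11 - 18) ≡ 2/36 mod 43. 36⁻¹ ≡ 6 (mod 43) since 36·6 = 216 ≡ 1, so λ ≡ 12.
  x = λ² - 18 - 11 = 144 - 29 ≡ 29; y = λ·(18 - 29) - 18 ≡ 22. → (29, 22)
4P: (29, 22) + (11, 20). λ = (20 - 22)/(11 - 29) ≡ 41/25 mod 43. 25⁻¹ ≡ 31 (mod 43) since 25·31 = 775 ≡ 1, so λ ≡ 24.
  x = λ² - 29 - 11 = 576 - 40 ≡ 20; y = λ·(29 - 20) - 22 ≡ 22. → (20, 22)
5P: (20, 22) + (11, 20). λ = (20 - 22)/(11 - 20) ≡ 41/34 mod 43. 34⁻¹ ≡ 19 (mod 43), so λ ≡ 5.
  x = λ² - 20 - 11 = 25 - 31 ≡ 37; y = λ·(20 - 37) - 22 ≡ 22. → (37, 22)
6P: (37, 22) + (11, 20). λ = (20 - 22)/(11 - 37) ≡ 41/17 mod 43. 17⁻¹ ≡ 38 (mod 43) since 17·38 = 646 ≡ 1, so λ ≡ 10.
  x = λ² - 37 - 11 = 100 - 48 ≡ 9; y = λ·(37 - 9) - 22 ≡ 0. → (9, 0)
7P: (9, 0) + (11, 20). λ = (20 - 0)/(11 - 9) ≡ 20/2 mod 43. 2⁻¹ ≡ 22 (mod 43), so λ ≡ 10.
  x = λ² - 9 - 11 = 100 - 20 ≡ 37; y = λ·(9 - 37) - 0 ≡ 21. → (37, 21)
8P: (37, 21) + (11, 20). λ = (20 - 21)/(11 - 37) ≡ 42/17 mod 43. 17⁻¹ ≡ 38 (mod 43), so λ ≡ 5.
  x = λ² - 37 - 11 = 25 - 48 ≡ 20; y = λ·(37 - 20) - 21 ≡ 21. → (20, 21)
9P: (20, 21) + (11, 20). λ = (20 - 21)/(11 - 20) ≡ 42/34 mod 43. 34⁻¹ ≡ 19 (mod 43), so λ ≡ 24.
  x = λ² - 20 - 11 = 576 - 31 ≡ 29; y = λ·(20 - 29) - 21 ≡ 21. → (29, 21)
10P: (29, 21) + (11, 20). λ = (20 - 21)/(11 - 29) ≡ 42/25 mod 43. 25⁻¹ ≡ 31 (mod 43), so λ ≡ 12.
  x = λ² - 29 - 11 = 144 - 40 ≡ 18; y = λ·(29 - 18) - 21 ≡ 25. → (18, 25)
11P: (18, 25) + (11, 20). λ = (20 - 25)/(11 - 18) ≡ 38/36 mod 43. 36⁻¹ ≡ 6 (mod 43), so λ ≡ 13.
  x = λ² - 18 - 11 = 169 - 29 ≡ 11; y = λ·(18 - 11) - 25 ≡ 23. → (11, 23)
12P: (11, 23) + (11, 20): same x and y₁ ≡ -y₂, so the sum is O.
12P = O, so the order is 12.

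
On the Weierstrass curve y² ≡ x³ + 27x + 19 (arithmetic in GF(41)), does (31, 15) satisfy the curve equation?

y² = 15² ≡ 20; x³ + 27x + 19 = 30647 ≡ 20 (mod 41). 20 = 20.

yes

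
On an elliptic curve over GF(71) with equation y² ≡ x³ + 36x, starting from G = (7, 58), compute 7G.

Repeated addition: build up to 7G.
2G: tangent at (7, 58): λ = (3·7² + 36)/(2·58) ≡ 41/45. 45⁻¹ ≡ 30 (mod 71), so λ ≡ 41·30 ≡ 23.
  x = λ² - 7 - 7 = 529 - 14 ≡ 18; y = λ·(7 - 18) - 58 ≡ 44. → (18, 44)
3G: (18, 44) + (7, 58). λ = (58 - 44)/(7 - 18) ≡ 14/60 mod 71. 60⁻¹ ≡ 58 (mod 71) since 60·58 = 3480 ≡ 1, so λ ≡ 31.
  x = λ² - 18 - 7 = 961 - 25 ≡ 13; y = λ·(18 - 13) - 44 ≡ 40. → (13, 40)
4G: (13, 40) + (7, 58). λ = (58 - 40)/(7 - 13) ≡ 18/65 mod 71. 65⁻¹ ≡ 59 (mod 71), so λ ≡ 68.
  x = λ² - 13 - 7 = 4624 - 20 ≡ 60; y = λ·(13 - 60) - 40 ≡ 30. → (60, 30)
5G: (60, 30) + (7, 58). λ = (58 - 30)/(7 - 60) ≡ 28/18 mod 71. 18⁻¹ ≡ 4 (mod 71) since 18·4 = 72 ≡ 1, so λ ≡ 41.
  x = λ² - 60 - 7 = 1681 - 67 ≡ 52; y = λ·(60 - 52) - 30 ≡ 14. → (52, 14)
6G: (52, 14) + (7, 58). λ = (58 - 14)/(7 - 52) ≡ 44/26 mod 71. 26⁻¹ ≡ 41 (mod 71), so λ ≡ 29.
  x = λ² - 52 - 7 = 841 - 59 ≡ 1; y = λ·(52 - 1) - 14 ≡ 45. → (1, 45)
7G: (1, 45) + (7, 58). λ = (58 - 45)/(7 - 1) ≡ 13/6 mod 71. 6⁻¹ ≡ 12 (mod 71) since 6·12 = 72 ≡ 1, so λ ≡ 14.
  x = λ² - 1 - 7 = 196 - 8 ≡ 46; y = λ·(1 - 46) - 45 ≡ 35. → (46, 35)

(46, 35)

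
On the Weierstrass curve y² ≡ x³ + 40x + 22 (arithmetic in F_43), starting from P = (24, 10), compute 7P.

(42, 29)

Repeated addition: build up to 7P.
2P: tangent at (24, 10): λ = (3·24² + 40)/(2·10) ≡ 5/20. 20⁻¹ ≡ 28 (mod 43), so λ ≡ 5·28 ≡ 11.
  x = λ² - 24 - 24 = 121 - 48 ≡ 30; y = λ·(24 - 30) - 10 ≡ 10. → (30, 10)
3P: (30, 10) + (24, 10). λ = (10 - 10)/(24 - 30) ≡ 0/37 mod 43. 37⁻¹ ≡ 7 (mod 43) since 37·7 = 259 ≡ 1, so λ ≡ 0.
  x = λ² - 30 - 24 = 0 - 54 ≡ 32; y = λ·(30 - 32) - 10 ≡ 33. → (32, 33)
4P: (32, 33) + (24, 10). λ = (10 - 33)/(24 - 32) ≡ 20/35 mod 43. 35⁻¹ ≡ 16 (mod 43), so λ ≡ 19.
  x = λ² - 32 - 24 = 361 - 56 ≡ 4; y = λ·(32 - 4) - 33 ≡ 26. → (4, 26)
5P: (4, 26) + (24, 10). λ = (10 - 26)/(24 - 4) ≡ 27/20 mod 43. 20⁻¹ ≡ 28 (mod 43) since 20·28 = 560 ≡ 1, so λ ≡ 25.
  x = λ² - 4 - 24 = 625 - 28 ≡ 38; y = λ·(4 - 38) - 26 ≡ 27. → (38, 27)
6P: (38, 27) + (24, 10). λ = (10 - 27)/(24 - 38) ≡ 26/29 mod 43. 29⁻¹ ≡ 3 (mod 43) since 29·3 = 87 ≡ 1, so λ ≡ 35.
  x = λ² - 38 - 24 = 1225 - 62 ≡ 2; y = λ·(38 - 2) - 27 ≡ 29. → (2, 29)
7P: (2, 29) + (24, 10). λ = (10 - 29)/(24 - 2) ≡ 24/22 mod 43. 22⁻¹ ≡ 2 (mod 43), so λ ≡ 5.
  x = λ² - 2 - 24 = 25 - 26 ≡ 42; y = λ·(2 - 42) - 29 ≡ 29. → (42, 29)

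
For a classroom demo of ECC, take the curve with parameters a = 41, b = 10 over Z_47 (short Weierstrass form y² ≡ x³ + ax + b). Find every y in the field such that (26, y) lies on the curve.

none

x³ + 41x + 10 = 18652 ≡ 40 (mod 47).
40 is a non-residue mod 47; no y exists.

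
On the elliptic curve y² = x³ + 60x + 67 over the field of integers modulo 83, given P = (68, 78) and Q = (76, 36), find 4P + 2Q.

(34, 49)

First 4P:
Repeated addition: build up to 4P.
2P: tangent at (68, 78): λ = (3·68² + 60)/(2·78) ≡ 71/73. 73⁻¹ ≡ 58 (mod 83), so λ ≡ 71·58 ≡ 51.
  x = λ² - 68 - 68 = 2601 - 136 ≡ 58; y = λ·(68 - 58) - 78 ≡ 17. → (58, 17)
3P: (58, 17) + (68, 78). λ = (78 - 17)/(68 - 58) ≡ 61/10 mod 83. 10⁻¹ ≡ 25 (mod 83), so λ ≡ 31.
  x = λ² - 58 - 68 = 961 - 126 ≡ 5; y = λ·(58 - 5) - 17 ≡ 49. → (5, 49)
4P: (5, 49) + (68, 78). λ = (78 - 49)/(68 - 5) ≡ 29/63 mod 83. 63⁻¹ ≡ 29 (mod 83) since 63·29 = 1827 ≡ 1, so λ ≡ 11.
  x = λ² - 5 - 68 = 121 - 73 ≡ 48; y = λ·(5 - 48) - 49 ≡ 59. → (48, 59)
4P = (48, 59).
Next 2Q:
Repeated addition: build up to 2Q.
2Q: tangent at (76, 36): λ = (3·76² + 60)/(2·36) ≡ 41/72. 72⁻¹ ≡ 15 (mod 83) since 72·15 = 1080 ≡ 1, so λ ≡ 41·15 ≡ 34.
  x = λ² - 76 - 76 = 1156 - 152 ≡ 8; y = λ·(76 - 8) - 36 ≡ 35. → (8, 35)
2Q = (8, 35).
Finally 4P + 2Q:
(48, 59) + (8, 35). λ = (35 - 59)/(8 - 48) ≡ 59/43 mod 83. 43⁻¹ ≡ 56 (mod 83), so λ ≡ 67.
  x = λ² - 48 - 8 = 4489 - 56 ≡ 34; y = λ·(48 - 34) - 59 ≡ 49. → (34, 49)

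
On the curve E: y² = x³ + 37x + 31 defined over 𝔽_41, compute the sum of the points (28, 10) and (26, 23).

(19, 34)

(28, 10) + (26, 23). λ = (23 - 10)/(26 - 28) ≡ 13/39 mod 41. 39⁻¹ ≡ 20 (mod 41) since 39·20 = 780 ≡ 1, so λ ≡ 14.
  x = λ² - 28 - 26 = 196 - 54 ≡ 19; y = λ·(28 - 19) - 10 ≡ 34. → (19, 34)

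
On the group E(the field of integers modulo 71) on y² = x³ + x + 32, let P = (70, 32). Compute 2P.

(40, 32)

tangent at (70, 32): λ = (3·70² + 1)/(2·32) ≡ 4/64. 64⁻¹ ≡ 10 (mod 71) since 64·10 = 640 ≡ 1, so λ ≡ 4·10 ≡ 40.
  x = λ² - 70 - 70 = 1600 - 140 ≡ 40; y = λ·(70 - 40) - 32 ≡ 32. → (40, 32)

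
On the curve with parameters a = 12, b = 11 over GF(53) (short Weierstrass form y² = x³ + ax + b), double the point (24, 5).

tangent at (24, 5): λ = (3·24² + 12)/(2·5) ≡ 44/10. 10⁻¹ ≡ 16 (mod 53), so λ ≡ 44·16 ≡ 15.
  x = λ² - 24 - 24 = 225 - 48 ≡ 18; y = λ·(24 - 18) - 5 ≡ 32. → (18, 32)

(18, 32)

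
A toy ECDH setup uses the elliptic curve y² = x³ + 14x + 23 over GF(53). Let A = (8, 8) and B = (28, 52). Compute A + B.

(7, 26)

(8, 8) + (28, 52). λ = (52 - 8)/(28 - 8) ≡ 44/20 mod 53. 20⁻¹ ≡ 8 (mod 53), so λ ≡ 34.
  x = λ² - 8 - 28 = 1156 - 36 ≡ 7; y = λ·(8 - 7) - 8 ≡ 26. → (7, 26)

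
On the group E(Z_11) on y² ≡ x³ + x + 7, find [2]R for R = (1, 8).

(7, 7)

tangent at (1, 8): λ = (3·1² + 1)/(2·8) ≡ 4/5. 5⁻¹ ≡ 9 (mod 11), so λ ≡ 4·9 ≡ 3.
  x = λ² - 1 - 1 = 9 - 2 ≡ 7; y = λ·(1 - 7) - 8 ≡ 7. → (7, 7)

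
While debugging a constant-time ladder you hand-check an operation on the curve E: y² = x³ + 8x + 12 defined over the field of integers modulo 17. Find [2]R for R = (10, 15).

tangent at (10, 15): λ = (3·10² + 8)/(2·15) ≡ 2/13. 13⁻¹ ≡ 4 (mod 17), so λ ≡ 2·4 ≡ 8.
  x = λ² - 10 - 10 = 64 - 20 ≡ 10; y = λ·(10 - 10) - 15 ≡ 2. → (10, 2)

(10, 2)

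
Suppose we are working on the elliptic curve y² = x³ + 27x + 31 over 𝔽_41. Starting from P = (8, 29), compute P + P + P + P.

Double-and-add on 4 = (100)₂. Start with P = (8, 29) for the leading 1-bit.
double: tangent at (8, 29): λ = (3·8² + 27)/(2·29) ≡ 14/17. 17⁻¹ ≡ 29 (mod 41), so λ ≡ 14·29 ≡ 37.
  x = λ² - 8 - 8 = 1369 - 16 ≡ 0; y = λ·(8 - 0) - 29 ≡ 21. → (0, 21)
double: tangent at (0, 21): λ = (3·0² + 27)/(2·21) ≡ 27/1. 1⁻¹ ≡ 1 (mod 41), so λ ≡ 27·1 ≡ 27.
  x = λ² - 0 - 0 = 729 - 0 ≡ 32; y = λ·(0 - 32) - 21 ≡ 17. → (32, 17)

(32, 17)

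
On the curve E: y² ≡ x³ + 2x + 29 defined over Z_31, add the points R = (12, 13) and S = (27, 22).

(6, 3)

(12, 13) + (27, 22). λ = (22 - 13)/(27 - 12) ≡ 9/15 mod 31. 15⁻¹ ≡ 29 (mod 31) since 15·29 = 435 ≡ 1, so λ ≡ 13.
  x = λ² - 12 - 27 = 169 - 39 ≡ 6; y = λ·(12 - 6) - 13 ≡ 3. → (6, 3)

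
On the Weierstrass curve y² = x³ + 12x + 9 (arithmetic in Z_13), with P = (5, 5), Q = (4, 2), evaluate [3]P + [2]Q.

First 3P:
Repeated addition: build up to 3P.
2P: tangent at (5, 5): λ = (3·5² + 12)/(2·5) ≡ 9/10. 10⁻¹ ≡ 4 (mod 13), so λ ≡ 9·4 ≡ 10.
  x = λ² - 5 - 5 = 100 - 10 ≡ 12; y = λ·(5 - 12) - 5 ≡ 3. → (12, 3)
3P: (12, 3) + (5, 5). λ = (5 - 3)/(5 - 12) ≡ 2/6 mod 13. 6⁻¹ ≡ 11 (mod 13), so λ ≡ 9.
  x = λ² - 12 - 5 = 81 - 17 ≡ 12; y = λ·(12 - 12) - 3 ≡ 10. → (12, 10)
3P = (12, 10).
Next 2Q:
Repeated addition: build up to 2Q.
2Q: tangent at (4, 2): λ = (3·4² + 12)/(2·2) ≡ 8/4. 4⁻¹ ≡ 10 (mod 13), so λ ≡ 8·10 ≡ 2.
  x = λ² - 4 - 4 = 4 - 8 ≡ 9; y = λ·(4 - 9) - 2 ≡ 1. → (9, 1)
2Q = (9, 1).
Finally 3P + 2Q:
(12, 10) + (9, 1). λ = (1 - 10)/(9 - 12) ≡ 4/10 mod 13. 10⁻¹ ≡ 4 (mod 13), so λ ≡ 3.
  x = λ² - 12 - 9 = 9 - 21 ≡ 1; y = λ·(12 - 1) - 10 ≡ 10. → (1, 10)

(1, 10)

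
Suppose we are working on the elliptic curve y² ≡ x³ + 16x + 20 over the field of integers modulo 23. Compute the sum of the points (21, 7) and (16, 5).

(11, 20)

(21, 7) + (16, 5). λ = (5 - 7)/(16 - 21) ≡ 21/18 mod 23. 18⁻¹ ≡ 9 (mod 23) since 18·9 = 162 ≡ 1, so λ ≡ 5.
  x = λ² - 21 - 16 = 25 - 37 ≡ 11; y = λ·(21 - 11) - 7 ≡ 20. → (11, 20)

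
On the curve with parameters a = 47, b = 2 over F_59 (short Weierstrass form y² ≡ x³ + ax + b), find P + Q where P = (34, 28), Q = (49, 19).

(34, 28) + (49, 19). λ = (19 - 28)/(49 - 34) ≡ 50/15 mod 59. 15⁻¹ ≡ 4 (mod 59) since 15·4 = 60 ≡ 1, so λ ≡ 23.
  x = λ² - 34 - 49 = 529 - 83 ≡ 33; y = λ·(34 - 33) - 28 ≡ 54. → (33, 54)

(33, 54)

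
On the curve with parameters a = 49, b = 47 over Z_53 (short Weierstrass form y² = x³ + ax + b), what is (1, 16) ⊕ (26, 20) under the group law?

(39, 50)

(1, 16) + (26, 20). λ = (20 - 16)/(26 - 1) ≡ 4/25 mod 53. 25⁻¹ ≡ 17 (mod 53), so λ ≡ 15.
  x = λ² - 1 - 26 = 225 - 27 ≡ 39; y = λ·(1 - 39) - 16 ≡ 50. → (39, 50)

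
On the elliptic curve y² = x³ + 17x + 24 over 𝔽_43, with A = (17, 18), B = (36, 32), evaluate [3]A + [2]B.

(16, 7)

First 3A:
Repeated addition: build up to 3A.
2A: tangent at (17, 18): λ = (3·17² + 17)/(2·18) ≡ 24/36. 36⁻¹ ≡ 6 (mod 43), so λ ≡ 24·6 ≡ 15.
  x = λ² - 17 - 17 = 225 - 34 ≡ 19; y = λ·(17 - 19) - 18 ≡ 38. → (19, 38)
3A: (19, 38) + (17, 18). λ = (18 - 38)/(17 - 19) ≡ 23/41 mod 43. 41⁻¹ ≡ 21 (mod 43) since 41·21 = 861 ≡ 1, so λ ≡ 10.
  x = λ² - 19 - 17 = 100 - 36 ≡ 21; y = λ·(19 - 21) - 38 ≡ 28. → (21, 28)
3A = (21, 28).
Next 2B:
Repeated addition: build up to 2B.
2B: tangent at (36, 32): λ = (3·36² + 17)/(2·32) ≡ 35/21. 21⁻¹ ≡ 41 (mod 43), so λ ≡ 35·41 ≡ 16.
  x = λ² - 36 - 36 = 256 - 72 ≡ 12; y = λ·(36 - 12) - 32 ≡ 8. → (12, 8)
2B = (12, 8).
Finally 3A + 2B:
(21, 28) + (12, 8). λ = (8 - 28)/(12 - 21) ≡ 23/34 mod 43. 34⁻¹ ≡ 19 (mod 43) since 34·19 = 646 ≡ 1, so λ ≡ 7.
  x = λ² - 21 - 12 = 49 - 33 ≡ 16; y = λ·(21 - 16) - 28 ≡ 7. → (16, 7)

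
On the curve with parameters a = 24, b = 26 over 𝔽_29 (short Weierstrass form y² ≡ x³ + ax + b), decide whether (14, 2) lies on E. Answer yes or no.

y² = 2² ≡ 4; x³ + 24x + 26 = 3106 ≡ 3 (mod 29). 4 ≠ 3.

no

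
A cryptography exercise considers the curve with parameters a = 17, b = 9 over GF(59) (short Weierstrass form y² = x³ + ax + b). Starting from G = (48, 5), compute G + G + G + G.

Repeated addition: build up to 4G.
2G: tangent at (48, 5): λ = (3·48² + 17)/(2·5) ≡ 26/10. 10⁻¹ ≡ 6 (mod 59), so λ ≡ 26·6 ≡ 38.
  x = λ² - 48 - 48 = 1444 - 96 ≡ 50; y = λ·(48 - 50) - 5 ≡ 37. → (50, 37)
3G: (50, 37) + (48, 5). λ = (5 - 37)/(48 - 50) ≡ 27/57 mod 59. 57⁻¹ ≡ 29 (mod 59), so λ ≡ 16.
  x = λ² - 50 - 48 = 256 - 98 ≡ 40; y = λ·(50 - 40) - 37 ≡ 5. → (40, 5)
4G: (40, 5) + (48, 5). λ = (5 - 5)/(48 - 40) ≡ 0/8 mod 59. 8⁻¹ ≡ 37 (mod 59) since 8·37 = 296 ≡ 1, so λ ≡ 0.
  x = λ² - 40 - 48 = 0 - 88 ≡ 30; y = λ·(40 - 30) - 5 ≡ 54. → (30, 54)

(30, 54)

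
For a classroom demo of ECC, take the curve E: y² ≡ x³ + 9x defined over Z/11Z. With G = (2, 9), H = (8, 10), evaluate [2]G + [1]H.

(2, 2)

First 2G:
Repeated addition: build up to 2G.
2G: tangent at (2, 9): λ = (3·2² + 9)/(2·9) ≡ 10/7. 7⁻¹ ≡ 8 (mod 11), so λ ≡ 10·8 ≡ 3.
  x = λ² - 2 - 2 = 9 - 4 ≡ 5; y = λ·(2 - 5) - 9 ≡ 4. → (5, 4)
2G = (5, 4).
Finally 2G + H:
(5, 4) + (8, 10). λ = (10 - 4)/(8 - 5) ≡ 6/3 mod 11. 3⁻¹ ≡ 4 (mod 11) since 3·4 = 12 ≡ 1, so λ ≡ 2.
  x = λ² - 5 - 8 = 4 - 13 ≡ 2; y = λ·(5 - 2) - 4 ≡ 2. → (2, 2)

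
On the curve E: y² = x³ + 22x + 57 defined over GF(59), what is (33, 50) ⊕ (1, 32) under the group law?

(32, 28)

(33, 50) + (1, 32). λ = (32 - 50)/(1 - 33) ≡ 41/27 mod 59. 27⁻¹ ≡ 35 (mod 59) since 27·35 = 945 ≡ 1, so λ ≡ 19.
  x = λ² - 33 - 1 = 361 - 34 ≡ 32; y = λ·(33 - 32) - 50 ≡ 28. → (32, 28)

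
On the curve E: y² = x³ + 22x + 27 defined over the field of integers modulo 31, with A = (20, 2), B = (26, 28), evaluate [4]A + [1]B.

(7, 11)

First 4A:
Double-and-add on 4 = (100)₂. Start with A = (20, 2) for the leading 1-bit.
double: tangent at (20, 2): λ = (3·20² + 22)/(2·2) ≡ 13/4. 4⁻¹ ≡ 8 (mod 31) since 4·8 = 32 ≡ 1, so λ ≡ 13·8 ≡ 11.
  x = λ² - 20 - 20 = 121 - 40 ≡ 19; y = λ·(20 - 19) - 2 ≡ 9. → (19, 9)
double: tangent at (19, 9): λ = (3·19² + 22)/(2·9) ≡ 20/18. 18⁻¹ ≡ 19 (mod 31), so λ ≡ 20·19 ≡ 8.
  x = λ² - 19 - 19 = 64 - 38 ≡ 26; y = λ·(19 - 26) - 9 ≡ 28. → (26, 28)
4A = (26, 28).
Finally 4A + B:
tangent at (26, 28): λ = (3·26² + 22)/(2·28) ≡ 4/25. 25⁻¹ ≡ 5 (mod 31), so λ ≡ 4·5 ≡ 20.
  x = λ² - 26 - 26 = 400 - 52 ≡ 7; y = λ·(26 - 7) - 28 ≡ 11. → (7, 11)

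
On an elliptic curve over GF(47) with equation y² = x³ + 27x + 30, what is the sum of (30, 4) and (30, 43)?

The two points share x = 30 and their y-coordinates satisfy 4 + 43 ≡ 0 (mod 47), so they are inverses. Their sum is O.

O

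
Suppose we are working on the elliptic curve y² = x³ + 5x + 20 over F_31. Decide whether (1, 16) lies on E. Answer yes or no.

y² = 16² ≡ 8; x³ + 5x + 20 = 26 ≡ 26 (mod 31). 8 ≠ 26.

no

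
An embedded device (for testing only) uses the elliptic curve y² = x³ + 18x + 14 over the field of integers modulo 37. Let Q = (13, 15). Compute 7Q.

(17, 33)

Double-and-add on 7 = (111)₂. Start with Q = (13, 15) for the leading 1-bit.
double: tangent at (13, 15): λ = (3·13² + 18)/(2·15) ≡ 7/30. 30⁻¹ ≡ 21 (mod 37), so λ ≡ 7·21 ≡ 36.
  x = λ² - 13 - 13 = 1296 - 26 ≡ 12; y = λ·(13 - 12) - 15 ≡ 21. → (12, 21)
add Q: (12, 21) + (13, 15). λ = (15 - 21)/(13 - 12) ≡ 31/1 mod 37. 1⁻¹ ≡ 1 (mod 37) since 1·1 = 1 ≡ 1, so λ ≡ 31.
  x = λ² - 12 - 13 = 961 - 25 ≡ 11; y = λ·(12 - 11) - 21 ≡ 10. → (11, 10)
double: tangent at (11, 10): λ = (3·11² + 18)/(2·10) ≡ 11/20. 20⁻¹ ≡ 13 (mod 37), so λ ≡ 11·13 ≡ 32.
  x = λ² - 11 - 11 = 1024 - 22 ≡ 3; y = λ·(11 - 3) - 10 ≡ 24. → (3, 24)
add Q: (3, 24) + (13, 15). λ = (15 - 24)/(13 - 3) ≡ 28/10 mod 37. 10⁻¹ ≡ 26 (mod 37), so λ ≡ 25.
  x = λ² - 3 - 13 = 625 - 16 ≡ 17; y = λ·(3 - 17) - 24 ≡ 33. → (17, 33)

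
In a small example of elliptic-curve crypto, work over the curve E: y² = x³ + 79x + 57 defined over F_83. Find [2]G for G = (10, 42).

tangent at (10, 42): λ = (3·10² + 79)/(2·42) ≡ 47/1. 1⁻¹ ≡ 1 (mod 83) since 1·1 = 1 ≡ 1, so λ ≡ 47·1 ≡ 47.
  x = λ² - 10 - 10 = 2209 - 20 ≡ 31; y = λ·(10 - 31) - 42 ≡ 50. → (31, 50)

(31, 50)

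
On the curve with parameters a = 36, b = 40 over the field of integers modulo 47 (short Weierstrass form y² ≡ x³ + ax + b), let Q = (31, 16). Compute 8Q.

Repeated addition: build up to 8Q.
2Q: tangent at (31, 16): λ = (3·31² + 36)/(2·16) ≡ 5/32. 32⁻¹ ≡ 25 (mod 47), so λ ≡ 5·25 ≡ 31.
  x = λ² - 31 - 31 = 961 - 62 ≡ 6; y = λ·(31 - 6) - 16 ≡ 7. → (6, 7)
3Q: (6, 7) + (31, 16). λ = (16 - 7)/(31 - 6) ≡ 9/25 mod 47. 25⁻¹ ≡ 32 (mod 47), so λ ≡ 6.
  x = λ² - 6 - 31 = 36 - 37 ≡ 46; y = λ·(6 - 46) - 7 ≡ 35. → (46, 35)
4Q: (46, 35) + (31, 16). λ = (16 - 35)/(31 - 46) ≡ 28/32 mod 47. 32⁻¹ ≡ 25 (mod 47), so λ ≡ 42.
  x = λ² - 46 - 31 = 1764 - 77 ≡ 42; y = λ·(46 - 42) - 35 ≡ 39. → (42, 39)
5Q: (42, 39) + (31, 16). λ = (16 - 39)/(31 - 42) ≡ 24/36 mod 47. 36⁻¹ ≡ 17 (mod 47), so λ ≡ 32.
  x = λ² - 42 - 31 = 1024 - 73 ≡ 11; y = λ·(42 - 11) - 39 ≡ 13. → (11, 13)
6Q: (11, 13) + (31, 16). λ = (16 - 13)/(31 - 11) ≡ 3/20 mod 47. 20⁻¹ ≡ 40 (mod 47) since 20·40 = 800 ≡ 1, so λ ≡ 26.
  x = λ² - 11 - 31 = 676 - 42 ≡ 23; y = λ·(11 - 23) - 13 ≡ 4. → (23, 4)
7Q: (23, 4) + (31, 16). λ = (16 - 4)/(31 - 23) ≡ 12/8 mod 47. 8⁻¹ ≡ 6 (mod 47) since 8·6 = 48 ≡ 1, so λ ≡ 25.
  x = λ² - 23 - 31 = 625 - 54 ≡ 7; y = λ·(23 - 7) - 4 ≡ 20. → (7, 20)
8Q: (7, 20) + (31, 16). λ = (16 - 20)/(31 - 7) ≡ 43/24 mod 47. 24⁻¹ ≡ 2 (mod 47), so λ ≡ 39.
  x = λ² - 7 - 31 = 1521 - 38 ≡ 26; y = λ·(7 - 26) - 20 ≡ 38. → (26, 38)

(26, 38)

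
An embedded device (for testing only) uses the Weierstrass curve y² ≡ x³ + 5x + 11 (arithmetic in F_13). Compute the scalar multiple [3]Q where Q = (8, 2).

(7, 8)

Repeated addition: build up to 3Q.
2Q: tangent at (8, 2): λ = (3·8² + 5)/(2·2) ≡ 2/4. 4⁻¹ ≡ 10 (mod 13), so λ ≡ 2·10 ≡ 7.
  x = λ² - 8 - 8 = 49 - 16 ≡ 7; y = λ·(8 - 7) - 2 ≡ 5. → (7, 5)
3Q: (7, 5) + (8, 2). λ = (2 - 5)/(8 - 7) ≡ 10/1 mod 13. 1⁻¹ ≡ 1 (mod 13), so λ ≡ 10.
  x = λ² - 7 - 8 = 100 - 15 ≡ 7; y = λ·(7 - 7) - 5 ≡ 8. → (7, 8)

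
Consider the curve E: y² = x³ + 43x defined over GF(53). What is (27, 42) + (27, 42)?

(24, 49)

tangent at (27, 42): λ = (3·27² + 43)/(2·42) ≡ 4/31. 31⁻¹ ≡ 12 (mod 53), so λ ≡ 4·12 ≡ 48.
  x = λ² - 27 - 27 = 2304 - 54 ≡ 24; y = λ·(27 - 24) - 42 ≡ 49. → (24, 49)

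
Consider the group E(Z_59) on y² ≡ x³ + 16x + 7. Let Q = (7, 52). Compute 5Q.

Repeated addition: build up to 5Q.
2Q: tangent at (7, 52): λ = (3·7² + 16)/(2·52) ≡ 45/45. 45⁻¹ ≡ 21 (mod 59), so λ ≡ 45·21 ≡ 1.
  x = λ² - 7 - 7 = 1 - 14 ≡ 46; y = λ·(7 - 46) - 52 ≡ 27. → (46, 27)
3Q: (46, 27) + (7, 52). λ = (52 - 27)/(7 - 46) ≡ 25/20 mod 59. 20⁻¹ ≡ 3 (mod 59) since 20·3 = 60 ≡ 1, so λ ≡ 16.
  x = λ² - 46 - 7 = 256 - 53 ≡ 26; y = λ·(46 - 26) - 27 ≡ 57. → (26, 57)
4Q: (26, 57) + (7, 52). λ = (52 - 57)/(7 - 26) ≡ 54/40 mod 59. 40⁻¹ ≡ 31 (mod 59), so λ ≡ 22.
  x = λ² - 26 - 7 = 484 - 33 ≡ 38; y = λ·(26 - 38) - 57 ≡ 33. → (38, 33)
5Q: (38, 33) + (7, 52). λ = (52 - 33)/(7 - 38) ≡ 19/28 mod 59. 28⁻¹ ≡ 19 (mod 59) since 28·19 = 532 ≡ 1, so λ ≡ 7.
  x = λ² - 38 - 7 = 49 - 45 ≡ 4; y = λ·(38 - 4) - 33 ≡ 28. → (4, 28)

(4, 28)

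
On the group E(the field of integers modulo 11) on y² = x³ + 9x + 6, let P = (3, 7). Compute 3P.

(6, 10)

Repeated addition: build up to 3P.
2P: tangent at (3, 7): λ = (3·3² + 9)/(2·7) ≡ 3/3. 3⁻¹ ≡ 4 (mod 11) since 3·4 = 12 ≡ 1, so λ ≡ 3·4 ≡ 1.
  x = λ² - 3 - 3 = 1 - 6 ≡ 6; y = λ·(3 - 6) - 7 ≡ 1. → (6, 1)
3P: (6, 1) + (3, 7). λ = (7 - 1)/(3 - 6) ≡ 6/8 mod 11. 8⁻¹ ≡ 7 (mod 11), so λ ≡ 9.
  x = λ² - 6 - 3 = 81 - 9 ≡ 6; y = λ·(6 - 6) - 1 ≡ 10. → (6, 10)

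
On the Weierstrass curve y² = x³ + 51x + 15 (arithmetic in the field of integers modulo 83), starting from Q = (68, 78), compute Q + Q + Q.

(24, 66)

Repeated addition: build up to 3Q.
2Q: tangent at (68, 78): λ = (3·68² + 51)/(2·78) ≡ 62/73. 73⁻¹ ≡ 58 (mod 83) since 73·58 = 4234 ≡ 1, so λ ≡ 62·58 ≡ 27.
  x = λ² - 68 - 68 = 729 - 136 ≡ 12; y = λ·(68 - 12) - 78 ≡ 23. → (12, 23)
3Q: (12, 23) + (68, 78). λ = (78 - 23)/(68 - 12) ≡ 55/56 mod 83. 56⁻¹ ≡ 43 (mod 83), so λ ≡ 41.
  x = λ² - 12 - 68 = 1681 - 80 ≡ 24; y = λ·(12 - 24) - 23 ≡ 66. → (24, 66)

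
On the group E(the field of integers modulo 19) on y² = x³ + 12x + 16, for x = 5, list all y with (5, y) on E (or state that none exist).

x³ + 12x + 16 = 201 ≡ 11 (mod 19).
Square roots of 11 mod 19: 7 and 12 (since 7² = 49 ≡ 11).

7, 12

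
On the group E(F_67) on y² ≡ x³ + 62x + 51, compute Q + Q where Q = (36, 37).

tangent at (36, 37): λ = (3·36² + 62)/(2·37) ≡ 64/7. 7⁻¹ ≡ 48 (mod 67) since 7·48 = 336 ≡ 1, so λ ≡ 64·48 ≡ 57.
  x = λ² - 36 - 36 = 3249 - 72 ≡ 28; y = λ·(36 - 28) - 37 ≡ 17. → (28, 17)

(28, 17)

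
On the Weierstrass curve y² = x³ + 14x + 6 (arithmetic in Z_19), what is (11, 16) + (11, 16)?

(2, 17)

tangent at (11, 16): λ = (3·11² + 14)/(2·16) ≡ 16/13. 13⁻¹ ≡ 3 (mod 19), so λ ≡ 16·3 ≡ 10.
  x = λ² - 11 - 11 = 100 - 22 ≡ 2; y = λ·(11 - 2) - 16 ≡ 17. → (2, 17)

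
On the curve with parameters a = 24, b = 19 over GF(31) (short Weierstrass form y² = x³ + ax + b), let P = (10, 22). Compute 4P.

O

Repeated addition: build up to 4P.
2P: tangent at (10, 22): λ = (3·10² + 24)/(2·22) ≡ 14/13. 13⁻¹ ≡ 12 (mod 31), so λ ≡ 14·12 ≡ 13.
  x = λ² - 10 - 10 = 169 - 20 ≡ 25; y = λ·(10 - 25) - 22 ≡ 0. → (25, 0)
3P: (25, 0) + (10, 22). λ = (22 - 0)/(10 - 25) ≡ 22/16 mod 31. 16⁻¹ ≡ 2 (mod 31) since 16·2 = 32 ≡ 1, so λ ≡ 13.
  x = λ² - 25 - 10 = 169 - 35 ≡ 10; y = λ·(25 - 10) - 0 ≡ 9. → (10, 9)
4P: (10, 9) + (10, 22): same x and y₁ ≡ -y₂, so the sum is ∞.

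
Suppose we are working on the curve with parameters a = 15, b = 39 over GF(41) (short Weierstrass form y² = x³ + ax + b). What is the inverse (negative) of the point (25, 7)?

(25, 34)

-(25, 7) = (25, -7 mod 41) = (25, 34).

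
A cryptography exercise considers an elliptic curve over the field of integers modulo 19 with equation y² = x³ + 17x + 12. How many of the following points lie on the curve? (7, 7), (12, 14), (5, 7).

1

(7, 7): 7² ≡ 11, rhs ≡ 18 → off.
(12, 14): 14² ≡ 6, rhs ≡ 6 → on.
(5, 7): 7² ≡ 11, rhs ≡ 13 → off.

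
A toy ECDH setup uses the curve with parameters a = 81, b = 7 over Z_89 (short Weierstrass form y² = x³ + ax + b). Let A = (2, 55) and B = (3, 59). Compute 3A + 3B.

(21, 72)

First 3A:
Repeated addition: build up to 3A.
2A: tangent at (2, 55): λ = (3·2² + 81)/(2·55) ≡ 4/21. 21⁻¹ ≡ 17 (mod 89), so λ ≡ 4·17 ≡ 68.
  x = λ² - 2 - 2 = 4624 - 4 ≡ 81; y = λ·(2 - 81) - 55 ≡ 2. → (81, 2)
3A: (81, 2) + (2, 55). λ = (55 - 2)/(2 - 81) ≡ 53/10 mod 89. 10⁻¹ ≡ 9 (mod 89), so λ ≡ 32.
  x = λ² - 81 - 2 = 1024 - 83 ≡ 51; y = λ·(81 - 51) - 2 ≡ 68. → (51, 68)
3A = (51, 68).
Next 3B:
Repeated addition: build up to 3B.
2B: tangent at (3, 59): λ = (3·3² + 81)/(2·59) ≡ 19/29. 29⁻¹ ≡ 43 (mod 89) since 29·43 = 1247 ≡ 1, so λ ≡ 19·43 ≡ 16.
  x = λ² - 3 - 3 = 256 - 6 ≡ 72; y = λ·(3 - 72) - 59 ≡ 83. → (72, 83)
3B: (72, 83) + (3, 59). λ = (59 - 83)/(3 - 72) ≡ 65/20 mod 89. 20⁻¹ ≡ 49 (mod 89), so λ ≡ 70.
  x = λ² - 72 - 3 = 4900 - 75 ≡ 19; y = λ·(72 - 19) - 83 ≡ 67. → (19, 67)
3B = (19, 67).
Finally 3A + 3B:
(51, 68) + (19, 67). λ = (67 - 68)/(19 - 51) ≡ 88/57 mod 89. 57⁻¹ ≡ 25 (mod 89), so λ ≡ 64.
  x = λ² - 51 - 19 = 4096 - 70 ≡ 21; y = λ·(51 - 21) - 68 ≡ 72. → (21, 72)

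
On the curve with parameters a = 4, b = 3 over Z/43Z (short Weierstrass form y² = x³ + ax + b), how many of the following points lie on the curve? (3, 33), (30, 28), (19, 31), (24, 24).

(3, 33): 33² ≡ 14, rhs ≡ 42 → off.
(30, 28): 28² ≡ 10, rhs ≡ 33 → off.
(19, 31): 31² ≡ 15, rhs ≡ 15 → on.
(24, 24): 24² ≡ 17, rhs ≡ 34 → off.

1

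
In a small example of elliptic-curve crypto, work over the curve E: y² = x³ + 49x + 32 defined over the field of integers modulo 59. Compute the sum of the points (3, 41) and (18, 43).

(43, 52)

(3, 41) + (18, 43). λ = (43 - 41)/(18 - 3) ≡ 2/15 mod 59. 15⁻¹ ≡ 4 (mod 59), so λ ≡ 8.
  x = λ² - 3 - 18 = 64 - 21 ≡ 43; y = λ·(3 - 43) - 41 ≡ 52. → (43, 52)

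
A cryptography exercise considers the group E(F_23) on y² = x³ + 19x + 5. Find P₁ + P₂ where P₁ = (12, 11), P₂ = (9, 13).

(12, 11) + (9, 13). λ = (13 - 11)/(9 - 12) ≡ 2/20 mod 23. 20⁻¹ ≡ 15 (mod 23), so λ ≡ 7.
  x = λ² - 12 - 9 = 49 - 21 ≡ 5; y = λ·(12 - 5) - 11 ≡ 15. → (5, 15)

(5, 15)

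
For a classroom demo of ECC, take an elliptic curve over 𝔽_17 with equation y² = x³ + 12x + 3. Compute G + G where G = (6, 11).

(3, 10)

tangent at (6, 11): λ = (3·6² + 12)/(2·11) ≡ 1/5. 5⁻¹ ≡ 7 (mod 17), so λ ≡ 1·7 ≡ 7.
  x = λ² - 6 - 6 = 49 - 12 ≡ 3; y = λ·(6 - 3) - 11 ≡ 10. → (3, 10)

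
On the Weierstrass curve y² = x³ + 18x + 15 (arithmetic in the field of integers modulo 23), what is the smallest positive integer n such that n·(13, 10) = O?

7

2P: tangent at (13, 10): λ = (3·13² + 18)/(2·10) ≡ 19/20. 20⁻¹ ≡ 15 (mod 23) since 20·15 = 300 ≡ 1, so λ ≡ 19·15 ≡ 9.
  x = λ² - 13 - 13 = 81 - 26 ≡ 9; y = λ·(13 - 9) - 10 ≡ 3. → (9, 3)
3P: (9, 3) + (13, 10). λ = (10 - 3)/(13 - 9) ≡ 7/4 mod 23. 4⁻¹ ≡ 6 (mod 23) since 4·6 = 24 ≡ 1, so λ ≡ 19.
  x = λ² - 9 - 13 = 361 - 22 ≡ 17; y = λ·(9 - 17) - 3 ≡ 6. → (17, 6)
4P: (17, 6) + (13, 10). λ = (10 - 6)/(13 - 17) ≡ 4/19 mod 23. 19⁻¹ ≡ 17 (mod 23), so λ ≡ 22.
  x = λ² - 17 - 13 = 484 - 30 ≡ 17; y = λ·(17 - 17) - 6 ≡ 17. → (17, 17)
5P: (17, 17) + (13, 10). λ = (10 - 17)/(13 - 17) ≡ 16/19 mod 23. 19⁻¹ ≡ 17 (mod 23) since 19·17 = 323 ≡ 1, so λ ≡ 19.
  x = λ² - 17 - 13 = 361 - 30 ≡ 9; y = λ·(17 - 9) - 17 ≡ 20. → (9, 20)
6P: (9, 20) + (13, 10). λ = (10 - 20)/(13 - 9) ≡ 13/4 mod 23. 4⁻¹ ≡ 6 (mod 23), so λ ≡ 9.
  x = λ² - 9 - 13 = 81 - 22 ≡ 13; y = λ·(9 - 13) - 20 ≡ 13. → (13, 13)
7P: (13, 13) + (13, 10): same x and y₁ ≡ -y₂, so the sum is O.
7P = O, so the order is 7.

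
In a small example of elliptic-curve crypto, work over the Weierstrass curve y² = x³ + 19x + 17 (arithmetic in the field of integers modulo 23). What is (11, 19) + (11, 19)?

tangent at (11, 19): λ = (3·11² + 19)/(2·19) ≡ 14/15. 15⁻¹ ≡ 20 (mod 23) since 15·20 = 300 ≡ 1, so λ ≡ 14·20 ≡ 4.
  x = λ² - 11 - 11 = 16 - 22 ≡ 17; y = λ·(11 - 17) - 19 ≡ 3. → (17, 3)

(17, 3)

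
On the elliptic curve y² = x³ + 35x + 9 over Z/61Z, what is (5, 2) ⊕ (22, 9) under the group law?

(50, 1)

(5, 2) + (22, 9). λ = (9 - 2)/(22 - 5) ≡ 7/17 mod 61. 17⁻¹ ≡ 18 (mod 61) since 17·18 = 306 ≡ 1, so λ ≡ 4.
  x = λ² - 5 - 22 = 16 - 27 ≡ 50; y = λ·(5 - 50) - 2 ≡ 1. → (50, 1)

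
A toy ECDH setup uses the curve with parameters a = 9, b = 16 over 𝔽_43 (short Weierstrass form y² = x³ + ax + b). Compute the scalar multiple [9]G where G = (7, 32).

(36, 13)

Repeated addition: build up to 9G.
2G: tangent at (7, 32): λ = (3·7² + 9)/(2·32) ≡ 27/21. 21⁻¹ ≡ 41 (mod 43) since 21·41 = 861 ≡ 1, so λ ≡ 27·41 ≡ 32.
  x = λ² - 7 - 7 = 1024 - 14 ≡ 21; y = λ·(7 - 21) - 32 ≡ 36. → (21, 36)
3G: (21, 36) + (7, 32). λ = (32 - 36)/(7 - 21) ≡ 39/29 mod 43. 29⁻¹ ≡ 3 (mod 43), so λ ≡ 31.
  x = λ² - 21 - 7 = 961 - 28 ≡ 30; y = λ·(21 - 30) - 36 ≡ 29. → (30, 29)
4G: (30, 29) + (7, 32). λ = (32 - 29)/(7 - 30) ≡ 3/20 mod 43. 20⁻¹ ≡ 28 (mod 43), so λ ≡ 41.
  x = λ² - 30 - 7 = 1681 - 37 ≡ 10; y = λ·(30 - 10) - 29 ≡ 17. → (10, 17)
5G: (10, 17) + (7, 32). λ = (32 - 17)/(7 - 10) ≡ 15/40 mod 43. 40⁻¹ ≡ 14 (mod 43), so λ ≡ 38.
  x = λ² - 10 - 7 = 1444 - 17 ≡ 8; y = λ·(10 - 8) - 17 ≡ 16. → (8, 16)
6G: (8, 16) + (7, 32). λ = (32 - 16)/(7 - 8) ≡ 16/42 mod 43. 42⁻¹ ≡ 42 (mod 43), so λ ≡ 27.
  x = λ² - 8 - 7 = 729 - 15 ≡ 26; y = λ·(8 - 26) - 16 ≡ 14. → (26, 14)
7G: (26, 14) + (7, 32). λ = (32 - 14)/(7 - 26) ≡ 18/24 mod 43. 24⁻¹ ≡ 9 (mod 43), so λ ≡ 33.
  x = λ² - 26 - 7 = 1089 - 33 ≡ 24; y = λ·(26 - 24) - 14 ≡ 9. → (24, 9)
8G: (24, 9) + (7, 32). λ = (32 - 9)/(7 - 24) ≡ 23/26 mod 43. 26⁻¹ ≡ 5 (mod 43), so λ ≡ 29.
  x = λ² - 24 - 7 = 841 - 31 ≡ 36; y = λ·(24 - 36) - 9 ≡ 30. → (36, 30)
9G: (36, 30) + (7, 32). λ = (32 - 30)/(7 - 36) ≡ 2/14 mod 43. 14⁻¹ ≡ 40 (mod 43), so λ ≡ 37.
  x = λ² - 36 - 7 = 1369 - 43 ≡ 36; y = λ·(36 - 36) - 30 ≡ 13. → (36, 13)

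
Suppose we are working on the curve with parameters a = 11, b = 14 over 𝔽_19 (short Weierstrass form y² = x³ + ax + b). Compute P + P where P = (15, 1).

(9, 5)

tangent at (15, 1): λ = (3·15² + 11)/(2·1) ≡ 2/2. 2⁻¹ ≡ 10 (mod 19), so λ ≡ 2·10 ≡ 1.
  x = λ² - 15 - 15 = 1 - 30 ≡ 9; y = λ·(15 - 9) - 1 ≡ 5. → (9, 5)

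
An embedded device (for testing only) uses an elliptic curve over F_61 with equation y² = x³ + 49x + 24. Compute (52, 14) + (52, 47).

The two points share x = 52 and their y-coordinates satisfy 14 + 47 ≡ 0 (mod 61), so they are inverses. Their sum is the point at infinity.

O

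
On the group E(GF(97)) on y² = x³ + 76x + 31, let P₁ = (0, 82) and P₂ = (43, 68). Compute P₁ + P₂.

(0, 82) + (43, 68). λ = (68 - 82)/(43 - 0) ≡ 83/43 mod 97. 43⁻¹ ≡ 88 (mod 97) since 43·88 = 3784 ≡ 1, so λ ≡ 29.
  x = λ² - 0 - 43 = 841 - 43 ≡ 22; y = λ·(0 - 22) - 82 ≡ 56. → (22, 56)

(22, 56)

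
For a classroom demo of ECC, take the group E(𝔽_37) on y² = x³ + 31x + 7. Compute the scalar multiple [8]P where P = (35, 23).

(23, 14)

Double-and-add on 8 = (1000)₂. Start with P = (35, 23) for the leading 1-bit.
double: tangent at (35, 23): λ = (3·35² + 31)/(2·23) ≡ 6/9. 9⁻¹ ≡ 33 (mod 37) since 9·33 = 297 ≡ 1, so λ ≡ 6·33 ≡ 13.
  x = λ² - 35 - 35 = 169 - 70 ≡ 25; y = λ·(35 - 25) - 23 ≡ 33. → (25, 33)
double: tangent at (25, 33): λ = (3·25² + 31)/(2·33) ≡ 19/29. 29⁻¹ ≡ 23 (mod 37) since 29·23 = 667 ≡ 1, so λ ≡ 19·23 ≡ 30.
  x = λ² - 25 - 25 = 900 - 50 ≡ 36; y = λ·(25 - 36) - 33 ≡ 7. → (36, 7)
double: tangent at (36, 7): λ = (3·36² + 31)/(2·7) ≡ 34/14. 14⁻¹ ≡ 8 (mod 37) since 14·8 = 112 ≡ 1, so λ ≡ 34·8 ≡ 13.
  x = λ² - 36 - 36 = 169 - 72 ≡ 23; y = λ·(36 - 23) - 7 ≡ 14. → (23, 14)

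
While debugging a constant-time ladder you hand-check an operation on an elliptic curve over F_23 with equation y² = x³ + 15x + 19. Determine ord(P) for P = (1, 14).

2P: tangent at (1, 14): λ = (3·1² + 15)/(2·14) ≡ 18/5. 5⁻¹ ≡ 14 (mod 23), so λ ≡ 18·14 ≡ 22.
  x = λ² - 1 - 1 = 484 - 2 ≡ 22; y = λ·(1 - 22) - 14 ≡ 7. → (22, 7)
3P: (22, 7) + (1, 14). λ = (14 - 7)/(1 - 22) ≡ 7/2 mod 23. 2⁻¹ ≡ 12 (mod 23) since 2·12 = 24 ≡ 1, so λ ≡ 15.
  x = λ² - 22 - 1 = 225 - 23 ≡ 18; y = λ·(22 - 18) - 7 ≡ 7. → (18, 7)
4P: (18, 7) + (1, 14). λ = (14 - 7)/(1 - 18) ≡ 7/6 mod 23. 6⁻¹ ≡ 4 (mod 23), so λ ≡ 5.
  x = λ² - 18 - 1 = 25 - 19 ≡ 6; y = λ·(18 - 6) - 7 ≡ 7. → (6, 7)
5P: (6, 7) + (1, 14). λ = (14 - 7)/(1 - 6) ≡ 7/18 mod 23. 18⁻¹ ≡ 9 (mod 23) since 18·9 = 162 ≡ 1, so λ ≡ 17.
  x = λ² - 6 - 1 = 289 - 7 ≡ 6; y = λ·(6 - 6) - 7 ≡ 16. → (6, 16)
6P: (6, 16) + (1, 14). λ = (14 - 16)/(1 - 6) ≡ 21/18 mod 23. 18⁻¹ ≡ 9 (mod 23), so λ ≡ 5.
  x = λ² - 6 - 1 = 25 - 7 ≡ 18; y = λ·(6 - 18) - 16 ≡ 16. → (18, 16)
7P: (18, 16) + (1, 14). λ = (14 - 16)/(1 - 18) ≡ 21/6 mod 23. 6⁻¹ ≡ 4 (mod 23), so λ ≡ 15.
  x = λ² - 18 - 1 = 225 - 19 ≡ 22; y = λ·(18 - 22) - 16 ≡ 16. → (22, 16)
8P: (22, 16) + (1, 14). λ = (14 - 16)/(1 - 22) ≡ 21/2 mod 23. 2⁻¹ ≡ 12 (mod 23), so λ ≡ 22.
  x = λ² - 22 - 1 = 484 - 23 ≡ 1; y = λ·(22 - 1) - 16 ≡ 9. → (1, 9)
9P: (1, 9) + (1, 14): same x and y₁ ≡ -y₂, so the sum is ∞.
9P = ∞, so the order is 9.

9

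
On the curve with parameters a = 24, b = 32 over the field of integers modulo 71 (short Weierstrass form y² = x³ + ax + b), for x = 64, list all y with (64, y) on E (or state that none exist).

35, 36

x³ + 24x + 32 = 263712 ≡ 18 (mod 71).
Square roots of 18 mod 71: 35 and 36 (since 35² = 1225 ≡ 18).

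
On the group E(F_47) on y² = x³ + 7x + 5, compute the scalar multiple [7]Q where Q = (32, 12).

(7, 16)

Repeated addition: build up to 7Q.
2Q: tangent at (32, 12): λ = (3·32² + 7)/(2·12) ≡ 24/24. 24⁻¹ ≡ 2 (mod 47) since 24·2 = 48 ≡ 1, so λ ≡ 24·2 ≡ 1.
  x = λ² - 32 - 32 = 1 - 64 ≡ 31; y = λ·(32 - 31) - 12 ≡ 36. → (31, 36)
3Q: (31, 36) + (32, 12). λ = (12 - 36)/(32 - 31) ≡ 23/1 mod 47. 1⁻¹ ≡ 1 (mod 47), so λ ≡ 23.
  x = λ² - 31 - 32 = 529 - 63 ≡ 43; y = λ·(31 - 43) - 36 ≡ 17. → (43, 17)
4Q: (43, 17) + (32, 12). λ = (12 - 17)/(32 - 43) ≡ 42/36 mod 47. 36⁻¹ ≡ 17 (mod 47), so λ ≡ 9.
  x = λ² - 43 - 32 = 81 - 75 ≡ 6; y = λ·(43 - 6) - 17 ≡ 34. → (6, 34)
5Q: (6, 34) + (32, 12). λ = (12 - 34)/(32 - 6) ≡ 25/26 mod 47. 26⁻¹ ≡ 38 (mod 47) since 26·38 = 988 ≡ 1, so λ ≡ 10.
  x = λ² - 6 - 32 = 100 - 38 ≡ 15; y = λ·(6 - 15) - 34 ≡ 17. → (15, 17)
6Q: (15, 17) + (32, 12). λ = (12 - 17)/(32 - 15) ≡ 42/17 mod 47. 17⁻¹ ≡ 36 (mod 47), so λ ≡ 8.
  x = λ² - 15 - 32 = 64 - 47 ≡ 17; y = λ·(15 - 17) - 17 ≡ 14. → (17, 14)
7Q: (17, 14) + (32, 12). λ = (12 - 14)/(32 - 17) ≡ 45/15 mod 47. 15⁻¹ ≡ 22 (mod 47), so λ ≡ 3.
  x = λ² - 17 - 32 = 9 - 49 ≡ 7; y = λ·(17 - 7) - 14 ≡ 16. → (7, 16)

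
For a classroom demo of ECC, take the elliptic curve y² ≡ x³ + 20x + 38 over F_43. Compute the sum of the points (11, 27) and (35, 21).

(32, 32)

(11, 27) + (35, 21). λ = (21 - 27)/(35 - 11) ≡ 37/24 mod 43. 24⁻¹ ≡ 9 (mod 43) since 24·9 = 216 ≡ 1, so λ ≡ 32.
  x = λ² - 11 - 35 = 1024 - 46 ≡ 32; y = λ·(11 - 32) - 27 ≡ 32. → (32, 32)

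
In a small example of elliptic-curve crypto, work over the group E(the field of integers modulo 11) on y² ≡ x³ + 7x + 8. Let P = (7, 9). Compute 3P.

Repeated addition: build up to 3P.
2P: tangent at (7, 9): λ = (3·7² + 7)/(2·9) ≡ 0/7. 7⁻¹ ≡ 8 (mod 11), so λ ≡ 0·8 ≡ 0.
  x = λ² - 7 - 7 = 0 - 14 ≡ 8; y = λ·(7 - 8) - 9 ≡ 2. → (8, 2)
3P: (8, 2) + (7, 9). λ = (9 - 2)/(7 - 8) ≡ 7/10 mod 11. 10⁻¹ ≡ 10 (mod 11), so λ ≡ 4.
  x = λ² - 8 - 7 = 16 - 15 ≡ 1; y = λ·(8 - 1) - 2 ≡ 4. → (1, 4)

(1, 4)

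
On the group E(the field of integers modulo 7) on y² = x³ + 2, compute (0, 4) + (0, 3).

O

The two points share x = 0 and their y-coordinates satisfy 4 + 3 ≡ 0 (mod 7), so they are inverses. Their sum is ∞.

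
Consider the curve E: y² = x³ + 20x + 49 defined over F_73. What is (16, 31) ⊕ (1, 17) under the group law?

(16, 31) + (1, 17). λ = (17 - 31)/(1 - 16) ≡ 59/58 mod 73. 58⁻¹ ≡ 34 (mod 73), so λ ≡ 35.
  x = λ² - 16 - 1 = 1225 - 17 ≡ 40; y = λ·(16 - 40) - 31 ≡ 5. → (40, 5)

(40, 5)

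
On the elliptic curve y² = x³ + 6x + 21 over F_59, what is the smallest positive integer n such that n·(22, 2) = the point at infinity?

2P: tangent at (22, 2): λ = (3·22² + 6)/(2·2) ≡ 42/4. 4⁻¹ ≡ 15 (mod 59) since 4·15 = 60 ≡ 1, so λ ≡ 42·15 ≡ 40.
  x = λ² - 22 - 22 = 1600 - 44 ≡ 22; y = λ·(22 - 22) - 2 ≡ 57. → (22, 57)
3P: (22, 57) + (22, 2): same x and y₁ ≡ -y₂, so the sum is the point at infinity.
3P = the point at infinity, so the order is 3.

3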